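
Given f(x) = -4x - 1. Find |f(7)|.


f(7) = -29
|-29| = 29

29


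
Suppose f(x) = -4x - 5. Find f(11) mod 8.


7


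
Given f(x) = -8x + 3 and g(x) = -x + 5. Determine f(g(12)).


g(12) = -7
f(-7) = 59

59


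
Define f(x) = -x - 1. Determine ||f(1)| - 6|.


f(1) = -2
|-2| = 2
|2 - 6| = 4

4


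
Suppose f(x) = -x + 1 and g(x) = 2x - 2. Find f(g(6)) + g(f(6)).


f(g(6)) = -9
g(f(6)) = -12
Sum = -21

-21


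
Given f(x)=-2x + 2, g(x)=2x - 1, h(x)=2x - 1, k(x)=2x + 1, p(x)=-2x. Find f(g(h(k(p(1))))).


32


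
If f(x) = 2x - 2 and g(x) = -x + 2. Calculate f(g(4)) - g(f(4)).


f(g(4)) = -6
g(f(4)) = -4
Difference = -2

-2


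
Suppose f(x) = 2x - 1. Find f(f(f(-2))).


f(-2) = -5
f(-5) = -11
f(-11) = -23

-23


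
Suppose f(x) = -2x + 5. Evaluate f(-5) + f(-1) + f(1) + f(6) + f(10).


f(-5) = 15
f(-1) = 7
f(1) = 3
f(6) = -7
f(10) = -15
Sum = 3

3


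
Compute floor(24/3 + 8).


24/3 = 8
8 + 8 = 16
floor(16) = 16

16


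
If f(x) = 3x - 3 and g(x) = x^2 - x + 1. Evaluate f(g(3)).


g(3) = 7
f(7) = 18

18


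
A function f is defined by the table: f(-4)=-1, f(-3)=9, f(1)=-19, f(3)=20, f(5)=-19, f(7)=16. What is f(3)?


Reading from the table at x = 3

20


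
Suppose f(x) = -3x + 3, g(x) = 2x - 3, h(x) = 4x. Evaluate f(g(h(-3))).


h(-3) = -12
g(-12) = -27
f(-27) = 84

84


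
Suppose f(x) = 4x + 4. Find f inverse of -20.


Solve 4x + 4 = -20
x = (-20 - 4) / 4 = -6

-6


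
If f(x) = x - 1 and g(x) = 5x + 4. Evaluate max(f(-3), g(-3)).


f(-3) = -4
g(-3) = -11
max = -4

-4


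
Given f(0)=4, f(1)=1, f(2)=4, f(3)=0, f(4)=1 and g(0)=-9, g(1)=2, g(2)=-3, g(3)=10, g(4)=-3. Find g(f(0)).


f(0) = 4
g(4) = -3

-3


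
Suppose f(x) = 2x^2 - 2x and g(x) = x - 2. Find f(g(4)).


g(4) = 2
f(2) = 2*(2)^2 - 2*(2) = 4

4


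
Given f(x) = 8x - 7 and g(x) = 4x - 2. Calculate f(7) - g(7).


f(7) = 49
g(7) = 26
Difference = 23

23


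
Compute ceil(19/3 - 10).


-3


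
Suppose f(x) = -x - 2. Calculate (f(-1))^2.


f(-1) = -1
(-1)^2 = 1

1


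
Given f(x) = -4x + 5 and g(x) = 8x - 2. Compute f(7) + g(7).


f(7) = -23
g(7) = 54
Sum = 31

31


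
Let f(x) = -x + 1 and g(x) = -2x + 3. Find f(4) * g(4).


f(4) = -3
g(4) = -5
Product = 15

15


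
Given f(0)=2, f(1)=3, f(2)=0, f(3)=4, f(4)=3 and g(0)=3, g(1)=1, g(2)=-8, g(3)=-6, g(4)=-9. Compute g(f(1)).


f(1) = 3
g(3) = -6

-6


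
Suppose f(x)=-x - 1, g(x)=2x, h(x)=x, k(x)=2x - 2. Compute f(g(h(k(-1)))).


k(-1) = -4
h(-4) = -4
g(-4) = -8
f(-8) = 7

7


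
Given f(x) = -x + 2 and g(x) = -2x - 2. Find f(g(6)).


g(6) = -14
f(-14) = 16

16


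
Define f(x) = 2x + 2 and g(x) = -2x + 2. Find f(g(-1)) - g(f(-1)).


f(g(-1)) = 10
g(f(-1)) = 2
Difference = 8

8


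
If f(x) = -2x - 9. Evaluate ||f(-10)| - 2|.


f(-10) = 11
|11| = 11
|11 - 2| = 9

9


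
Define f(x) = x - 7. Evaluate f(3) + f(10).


-1


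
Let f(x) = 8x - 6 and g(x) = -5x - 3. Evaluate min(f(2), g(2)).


-13


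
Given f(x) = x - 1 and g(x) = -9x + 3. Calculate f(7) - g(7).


f(7) = 6
g(7) = -60
Difference = 66

66


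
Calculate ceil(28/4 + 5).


28/4 = 7
7 + 5 = 12
ceil(12) = 12

12


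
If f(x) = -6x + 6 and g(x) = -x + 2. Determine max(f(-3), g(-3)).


24


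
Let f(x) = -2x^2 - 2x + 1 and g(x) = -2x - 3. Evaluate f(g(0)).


g(0) = -3
f(-3) = (-2)*(-3)^2 - 2*(-3) + 1 = -11

-11


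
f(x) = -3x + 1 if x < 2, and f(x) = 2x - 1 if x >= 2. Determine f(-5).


-5 satisfies x < 2
f(-5) = 16

16


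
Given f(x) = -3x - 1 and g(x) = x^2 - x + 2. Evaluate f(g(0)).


g(0) = 2
f(2) = -7

-7


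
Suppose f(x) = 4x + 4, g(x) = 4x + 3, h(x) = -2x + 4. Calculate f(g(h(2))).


h(2) = 0
g(0) = 3
f(3) = 16

16


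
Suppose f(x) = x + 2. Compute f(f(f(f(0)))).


8


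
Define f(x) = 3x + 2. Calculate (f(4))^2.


f(4) = 14
(14)^2 = 196

196


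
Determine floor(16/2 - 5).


3


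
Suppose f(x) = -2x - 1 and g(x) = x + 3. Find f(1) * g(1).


f(1) = -3
g(1) = 4
Product = -12

-12


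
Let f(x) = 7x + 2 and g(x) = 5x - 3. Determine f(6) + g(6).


f(6) = 44
g(6) = 27
Sum = 71

71


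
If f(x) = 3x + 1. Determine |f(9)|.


f(9) = 28
|28| = 28

28


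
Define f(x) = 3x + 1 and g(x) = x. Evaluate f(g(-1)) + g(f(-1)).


-4


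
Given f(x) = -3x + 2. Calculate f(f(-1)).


f(-1) = 5
f(5) = -13

-13


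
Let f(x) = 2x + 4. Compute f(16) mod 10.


f(16) = 36
36 mod 10 = 6

6


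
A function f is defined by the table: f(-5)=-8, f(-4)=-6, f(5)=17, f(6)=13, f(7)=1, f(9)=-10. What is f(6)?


Reading from the table at x = 6

13


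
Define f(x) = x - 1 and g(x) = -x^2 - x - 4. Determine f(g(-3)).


g(-3) = -10
f(-10) = -11

-11


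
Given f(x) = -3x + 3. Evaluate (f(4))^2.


f(4) = -9
(-9)^2 = 81

81


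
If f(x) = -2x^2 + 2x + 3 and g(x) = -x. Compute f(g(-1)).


g(-1) = 1
f(1) = (-2)*(1)^2 + 2*(1) + 3 = 3

3


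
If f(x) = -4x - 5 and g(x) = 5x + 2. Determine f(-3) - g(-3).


f(-3) = 7
g(-3) = -13
Difference = 20

20


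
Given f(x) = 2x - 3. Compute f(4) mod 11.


f(4) = 5
5 mod 11 = 5

5


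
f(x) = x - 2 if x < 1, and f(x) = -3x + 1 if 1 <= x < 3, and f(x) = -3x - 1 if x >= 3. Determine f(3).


-10


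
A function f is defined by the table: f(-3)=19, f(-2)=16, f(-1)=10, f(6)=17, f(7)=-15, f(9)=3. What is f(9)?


Reading from the table at x = 9

3


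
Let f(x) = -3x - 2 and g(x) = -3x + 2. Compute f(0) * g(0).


f(0) = -2
g(0) = 2
Product = -4

-4


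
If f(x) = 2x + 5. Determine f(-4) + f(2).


f(-4) = -3
f(2) = 9
Sum = 6

6


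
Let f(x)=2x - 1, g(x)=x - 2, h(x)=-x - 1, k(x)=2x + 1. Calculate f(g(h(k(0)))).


k(0) = 1
h(1) = -2
g(-2) = -4
f(-4) = -9

-9


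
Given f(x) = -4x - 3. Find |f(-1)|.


1


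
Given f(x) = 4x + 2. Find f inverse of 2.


Solve 4x + 2 = 2
x = (2 - 2) / 4 = 0

0


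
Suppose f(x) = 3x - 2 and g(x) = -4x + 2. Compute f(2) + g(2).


f(2) = 4
g(2) = -6
Sum = -2

-2


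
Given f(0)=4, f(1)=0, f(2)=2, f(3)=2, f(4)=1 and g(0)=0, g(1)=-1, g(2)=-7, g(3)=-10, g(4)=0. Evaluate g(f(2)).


f(2) = 2
g(2) = -7

-7


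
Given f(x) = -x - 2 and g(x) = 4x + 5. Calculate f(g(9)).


g(9) = 41
f(41) = -43

-43


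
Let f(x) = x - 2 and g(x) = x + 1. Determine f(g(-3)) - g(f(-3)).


0


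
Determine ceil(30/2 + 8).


30/2 = 15
15 + 8 = 23
ceil(23) = 23

23


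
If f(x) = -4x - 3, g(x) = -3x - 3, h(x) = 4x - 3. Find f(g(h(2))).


h(2) = 5
g(5) = -18
f(-18) = 69

69


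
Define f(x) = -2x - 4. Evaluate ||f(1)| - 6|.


f(1) = -6
|-6| = 6
|6 - 6| = 0

0


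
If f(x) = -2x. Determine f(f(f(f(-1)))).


f(-1) = 2
f(2) = -4
f(-4) = 8
f(8) = -16

-16


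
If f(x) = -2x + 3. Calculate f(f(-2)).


f(-2) = 7
f(7) = -11

-11


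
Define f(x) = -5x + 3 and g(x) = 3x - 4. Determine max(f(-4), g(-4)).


f(-4) = 23
g(-4) = -16
max = 23

23


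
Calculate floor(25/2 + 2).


25/2 = 12.5
12.5 + 2 = 14.5
floor(14.5) = 14

14


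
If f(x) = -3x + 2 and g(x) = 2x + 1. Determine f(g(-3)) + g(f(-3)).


40


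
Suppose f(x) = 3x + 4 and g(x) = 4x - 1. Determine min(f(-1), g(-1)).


f(-1) = 1
g(-1) = -5
min = -5

-5


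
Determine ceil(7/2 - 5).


7/2 = 3.5
3.5 - 5 = -1.5
ceil(-1.5) = -1

-1


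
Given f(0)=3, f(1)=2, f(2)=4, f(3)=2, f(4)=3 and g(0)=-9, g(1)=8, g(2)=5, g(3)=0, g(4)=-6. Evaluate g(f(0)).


f(0) = 3
g(3) = 0

0


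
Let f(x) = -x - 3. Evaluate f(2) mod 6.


f(2) = -5
-5 mod 6 = 1

1


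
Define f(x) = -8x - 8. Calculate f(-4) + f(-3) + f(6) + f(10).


f(-4) = 24
f(-3) = 16
f(6) = -56
f(10) = -88
Sum = -104

-104


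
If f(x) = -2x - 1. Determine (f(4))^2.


f(4) = -9
(-9)^2 = 81

81


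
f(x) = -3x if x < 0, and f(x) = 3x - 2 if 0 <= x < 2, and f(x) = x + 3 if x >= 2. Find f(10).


10 satisfies x >= 2
f(10) = 13

13


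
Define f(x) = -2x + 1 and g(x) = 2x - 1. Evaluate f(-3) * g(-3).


f(-3) = 7
g(-3) = -7
Product = -49

-49


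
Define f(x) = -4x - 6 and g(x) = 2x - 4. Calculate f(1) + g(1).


f(1) = -10
g(1) = -2
Sum = -12

-12


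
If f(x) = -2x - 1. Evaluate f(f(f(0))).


f(0) = -1
f(-1) = 1
f(1) = -3

-3


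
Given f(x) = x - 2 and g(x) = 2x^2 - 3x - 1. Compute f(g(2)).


g(2) = 1
f(1) = -1

-1


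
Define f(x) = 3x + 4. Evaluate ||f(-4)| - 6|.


f(-4) = -8
|-8| = 8
|8 - 6| = 2

2


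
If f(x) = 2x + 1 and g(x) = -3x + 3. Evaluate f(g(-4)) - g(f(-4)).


f(g(-4)) = 31
g(f(-4)) = 24
Difference = 7

7


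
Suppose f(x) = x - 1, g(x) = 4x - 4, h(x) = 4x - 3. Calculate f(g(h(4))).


h(4) = 13
g(13) = 48
f(48) = 47

47


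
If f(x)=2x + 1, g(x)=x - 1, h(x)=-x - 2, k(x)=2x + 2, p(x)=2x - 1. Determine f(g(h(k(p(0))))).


p(0) = -1
k(-1) = 0
h(0) = -2
g(-2) = -3
f(-3) = -5

-5


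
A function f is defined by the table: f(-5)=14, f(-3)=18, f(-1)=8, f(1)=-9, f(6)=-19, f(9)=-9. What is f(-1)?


Reading from the table at x = -1

8


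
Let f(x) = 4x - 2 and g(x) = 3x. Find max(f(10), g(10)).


f(10) = 38
g(10) = 30
max = 38

38


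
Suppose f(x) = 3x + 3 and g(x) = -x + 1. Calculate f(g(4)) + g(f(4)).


f(g(4)) = -6
g(f(4)) = -14
Sum = -20

-20


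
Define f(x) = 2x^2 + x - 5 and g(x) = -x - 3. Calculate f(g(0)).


g(0) = -3
f(-3) = 2*(-3)^2 + 1*(-3) - 5 = 10

10


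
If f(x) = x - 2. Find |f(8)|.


6


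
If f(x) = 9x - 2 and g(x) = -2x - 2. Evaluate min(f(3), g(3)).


f(3) = 25
g(3) = -8
min = -8

-8


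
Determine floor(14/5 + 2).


4


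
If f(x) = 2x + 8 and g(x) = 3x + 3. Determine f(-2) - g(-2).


f(-2) = 4
g(-2) = -3
Difference = 7

7


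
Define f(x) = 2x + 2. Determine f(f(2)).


14


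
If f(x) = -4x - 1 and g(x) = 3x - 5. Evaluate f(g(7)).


g(7) = 16
f(16) = -65

-65


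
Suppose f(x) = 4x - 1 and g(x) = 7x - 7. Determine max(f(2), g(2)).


f(2) = 7
g(2) = 7
max = 7

7


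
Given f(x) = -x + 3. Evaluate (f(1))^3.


f(1) = 2
(2)^3 = 8

8


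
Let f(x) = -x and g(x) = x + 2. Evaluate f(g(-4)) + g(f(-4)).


8


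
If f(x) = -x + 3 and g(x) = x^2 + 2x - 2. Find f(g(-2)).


g(-2) = -2
f(-2) = 5

5


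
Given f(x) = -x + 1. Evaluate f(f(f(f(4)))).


f(4) = -3
f(-3) = 4
f(4) = -3
f(-3) = 4

4


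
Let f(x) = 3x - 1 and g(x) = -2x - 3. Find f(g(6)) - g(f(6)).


f(g(6)) = -46
g(f(6)) = -37
Difference = -9

-9


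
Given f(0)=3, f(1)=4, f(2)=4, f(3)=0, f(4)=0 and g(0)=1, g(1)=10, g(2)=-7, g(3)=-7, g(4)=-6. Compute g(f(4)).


f(4) = 0
g(0) = 1

1


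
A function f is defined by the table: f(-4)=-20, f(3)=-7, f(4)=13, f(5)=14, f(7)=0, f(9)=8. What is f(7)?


Reading from the table at x = 7

0


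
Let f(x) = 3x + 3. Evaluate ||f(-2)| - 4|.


f(-2) = -3
|-3| = 3
|3 - 4| = 1

1


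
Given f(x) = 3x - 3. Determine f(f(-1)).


f(-1) = -6
f(-6) = -21

-21


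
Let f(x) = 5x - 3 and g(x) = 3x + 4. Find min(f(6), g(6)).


f(6) = 27
g(6) = 22
min = 22

22


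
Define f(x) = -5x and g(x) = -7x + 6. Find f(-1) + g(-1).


18


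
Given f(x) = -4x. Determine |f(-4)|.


f(-4) = 16
|16| = 16

16


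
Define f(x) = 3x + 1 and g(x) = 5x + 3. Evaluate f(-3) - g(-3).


4


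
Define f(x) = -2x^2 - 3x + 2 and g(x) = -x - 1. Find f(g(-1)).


g(-1) = 0
f(0) = (-2)*(0)^2 - 3*(0) + 2 = 2

2


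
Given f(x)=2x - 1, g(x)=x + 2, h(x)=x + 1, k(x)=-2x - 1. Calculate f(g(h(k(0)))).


k(0) = -1
h(-1) = 0
g(0) = 2
f(2) = 3

3


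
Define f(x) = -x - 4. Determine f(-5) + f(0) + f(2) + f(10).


-23


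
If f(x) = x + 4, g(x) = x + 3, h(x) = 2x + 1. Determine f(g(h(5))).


h(5) = 11
g(11) = 14
f(14) = 18

18


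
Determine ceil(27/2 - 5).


27/2 = 13.5
13.5 - 5 = 8.5
ceil(8.5) = 9

9


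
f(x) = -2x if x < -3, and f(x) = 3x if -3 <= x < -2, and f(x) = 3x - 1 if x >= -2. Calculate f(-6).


-6 satisfies x < -3
f(-6) = 12

12


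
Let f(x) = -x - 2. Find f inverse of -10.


Solve -x - 2 = -10
x = (-10 + 2) / (-1) = 8

8


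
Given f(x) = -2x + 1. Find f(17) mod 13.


f(17) = -33
-33 mod 13 = 6

6


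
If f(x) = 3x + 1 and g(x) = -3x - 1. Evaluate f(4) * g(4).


-169


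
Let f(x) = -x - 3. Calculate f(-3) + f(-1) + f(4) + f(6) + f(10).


f(-3) = 0
f(-1) = -2
f(4) = -7
f(6) = -9
f(10) = -13
Sum = -31

-31


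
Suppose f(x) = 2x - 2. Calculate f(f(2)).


f(2) = 2
f(2) = 2

2


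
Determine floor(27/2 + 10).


27/2 = 13.5
13.5 + 10 = 23.5
floor(23.5) = 23

23


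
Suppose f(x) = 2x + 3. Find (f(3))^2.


f(3) = 9
(9)^2 = 81

81


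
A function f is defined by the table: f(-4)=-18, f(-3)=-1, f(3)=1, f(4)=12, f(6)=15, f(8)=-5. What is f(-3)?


Reading from the table at x = -3

-1


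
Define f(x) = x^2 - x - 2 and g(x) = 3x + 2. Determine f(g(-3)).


54


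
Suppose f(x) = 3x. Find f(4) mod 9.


f(4) = 12
12 mod 9 = 3

3


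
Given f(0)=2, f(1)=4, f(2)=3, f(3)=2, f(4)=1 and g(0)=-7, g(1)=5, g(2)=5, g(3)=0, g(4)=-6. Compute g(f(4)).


f(4) = 1
g(1) = 5

5


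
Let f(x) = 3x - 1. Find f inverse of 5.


Solve 3x - 1 = 5
x = (5 + 1) / 3 = 2

2


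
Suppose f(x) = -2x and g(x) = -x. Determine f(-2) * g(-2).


8


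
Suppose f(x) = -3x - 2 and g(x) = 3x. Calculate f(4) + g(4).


f(4) = -14
g(4) = 12
Sum = -2

-2


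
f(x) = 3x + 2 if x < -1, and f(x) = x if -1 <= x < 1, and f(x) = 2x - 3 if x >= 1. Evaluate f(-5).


-5 satisfies x < -1
f(-5) = -13

-13


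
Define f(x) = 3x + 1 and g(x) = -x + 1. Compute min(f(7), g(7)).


-6


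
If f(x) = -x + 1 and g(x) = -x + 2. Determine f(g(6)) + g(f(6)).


f(g(6)) = 5
g(f(6)) = 7
Sum = 12

12


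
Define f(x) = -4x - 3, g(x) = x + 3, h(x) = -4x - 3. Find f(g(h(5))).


h(5) = -23
g(-23) = -20
f(-20) = 77

77


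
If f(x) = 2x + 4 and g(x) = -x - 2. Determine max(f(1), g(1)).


f(1) = 6
g(1) = -3
max = 6

6


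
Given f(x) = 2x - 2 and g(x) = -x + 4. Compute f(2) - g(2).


0


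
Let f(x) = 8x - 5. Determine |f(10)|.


75


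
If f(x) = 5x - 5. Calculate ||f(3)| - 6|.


f(3) = 10
|10| = 10
|10 - 6| = 4

4


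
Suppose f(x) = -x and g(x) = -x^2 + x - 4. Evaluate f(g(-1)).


6


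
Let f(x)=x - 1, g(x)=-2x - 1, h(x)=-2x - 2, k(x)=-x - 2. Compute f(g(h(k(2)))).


-14


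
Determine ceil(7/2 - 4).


7/2 = 3.5
3.5 - 4 = -0.5
ceil(-0.5) = 0

0


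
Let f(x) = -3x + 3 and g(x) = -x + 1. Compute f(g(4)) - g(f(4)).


f(g(4)) = 12
g(f(4)) = 10
Difference = 2

2


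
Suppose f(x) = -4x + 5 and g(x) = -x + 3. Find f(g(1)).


g(1) = 2
f(2) = -3

-3


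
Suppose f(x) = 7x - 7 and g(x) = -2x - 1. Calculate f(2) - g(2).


12


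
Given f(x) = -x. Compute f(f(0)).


0


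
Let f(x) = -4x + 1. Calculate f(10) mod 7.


f(10) = -39
-39 mod 7 = 3

3


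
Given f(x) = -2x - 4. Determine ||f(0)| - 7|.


f(0) = -4
|-4| = 4
|4 - 7| = 3

3


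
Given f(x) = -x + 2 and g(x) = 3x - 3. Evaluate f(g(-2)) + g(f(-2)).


20


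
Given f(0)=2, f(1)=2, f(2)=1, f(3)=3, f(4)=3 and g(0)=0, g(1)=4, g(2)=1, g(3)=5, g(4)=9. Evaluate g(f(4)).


5


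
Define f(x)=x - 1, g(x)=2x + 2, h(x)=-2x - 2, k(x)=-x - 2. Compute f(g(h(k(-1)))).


k(-1) = -1
h(-1) = 0
g(0) = 2
f(2) = 1

1


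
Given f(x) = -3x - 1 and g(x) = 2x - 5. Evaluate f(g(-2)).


g(-2) = -9
f(-9) = 26

26


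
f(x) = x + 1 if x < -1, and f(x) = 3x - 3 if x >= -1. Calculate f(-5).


-5 satisfies x < -1
f(-5) = -4

-4


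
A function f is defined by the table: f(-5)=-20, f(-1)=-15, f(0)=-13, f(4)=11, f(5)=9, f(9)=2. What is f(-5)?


Reading from the table at x = -5

-20


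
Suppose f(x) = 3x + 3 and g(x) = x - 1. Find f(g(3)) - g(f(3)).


f(g(3)) = 9
g(f(3)) = 11
Difference = -2

-2


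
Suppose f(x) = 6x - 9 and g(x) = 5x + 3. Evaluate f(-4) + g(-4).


f(-4) = -33
g(-4) = -17
Sum = -50

-50


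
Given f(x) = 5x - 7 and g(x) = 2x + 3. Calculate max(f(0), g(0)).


f(0) = -7
g(0) = 3
max = 3

3


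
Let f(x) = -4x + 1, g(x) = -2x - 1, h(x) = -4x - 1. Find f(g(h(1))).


h(1) = -5
g(-5) = 9
f(9) = -35

-35


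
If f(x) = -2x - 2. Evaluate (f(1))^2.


f(1) = -4
(-4)^2 = 16

16


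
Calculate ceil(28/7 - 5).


28/7 = 4
4 - 5 = -1
ceil(-1) = -1

-1


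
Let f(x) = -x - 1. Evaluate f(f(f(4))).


f(4) = -5
f(-5) = 4
f(4) = -5

-5


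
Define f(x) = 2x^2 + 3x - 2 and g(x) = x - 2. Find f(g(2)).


g(2) = 0
f(0) = 2*(0)^2 + 3*(0) - 2 = -2

-2


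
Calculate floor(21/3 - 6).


1


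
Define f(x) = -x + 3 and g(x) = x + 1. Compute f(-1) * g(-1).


f(-1) = 4
g(-1) = 0
Product = 0

0


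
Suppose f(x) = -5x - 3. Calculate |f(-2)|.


f(-2) = 7
|7| = 7

7


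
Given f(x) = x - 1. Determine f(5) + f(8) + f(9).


f(5) = 4
f(8) = 7
f(9) = 8
Sum = 19

19


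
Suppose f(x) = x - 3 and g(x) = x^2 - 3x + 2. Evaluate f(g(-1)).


3


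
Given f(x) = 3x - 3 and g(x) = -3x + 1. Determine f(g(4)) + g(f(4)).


f(g(4)) = -36
g(f(4)) = -26
Sum = -62

-62


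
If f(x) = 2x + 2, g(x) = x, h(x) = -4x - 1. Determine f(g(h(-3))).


24


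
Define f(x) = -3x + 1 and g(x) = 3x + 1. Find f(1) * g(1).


f(1) = -2
g(1) = 4
Product = -8

-8


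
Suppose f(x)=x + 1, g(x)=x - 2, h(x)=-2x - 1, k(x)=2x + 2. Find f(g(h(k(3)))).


k(3) = 8
h(8) = -17
g(-17) = -19
f(-19) = -18

-18


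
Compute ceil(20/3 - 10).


20/3 = 6.6667
6.6667 - 10 = -3.3333
ceil(-3.3333) = -3

-3


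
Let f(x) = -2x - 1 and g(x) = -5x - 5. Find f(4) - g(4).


f(4) = -9
g(4) = -25
Difference = 16

16


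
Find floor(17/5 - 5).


17/5 = 3.4
3.4 - 5 = -1.6
floor(-1.6) = -2

-2


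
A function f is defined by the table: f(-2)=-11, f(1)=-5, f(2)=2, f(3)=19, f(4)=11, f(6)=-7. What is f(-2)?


Reading from the table at x = -2

-11


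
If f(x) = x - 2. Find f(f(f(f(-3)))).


f(-3) = -5
f(-5) = -7
f(-7) = -9
f(-9) = -11

-11


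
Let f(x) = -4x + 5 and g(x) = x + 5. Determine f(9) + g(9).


-17


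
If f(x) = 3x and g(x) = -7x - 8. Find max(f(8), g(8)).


24


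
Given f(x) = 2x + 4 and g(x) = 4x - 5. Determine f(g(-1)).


g(-1) = -9
f(-9) = -14

-14


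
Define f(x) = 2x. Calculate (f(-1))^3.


f(-1) = -2
(-2)^3 = -8

-8


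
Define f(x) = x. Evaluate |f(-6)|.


6


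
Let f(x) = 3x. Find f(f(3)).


f(3) = 9
f(9) = 27

27


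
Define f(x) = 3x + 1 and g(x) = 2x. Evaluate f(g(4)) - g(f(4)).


f(g(4)) = 25
g(f(4)) = 26
Difference = -1

-1


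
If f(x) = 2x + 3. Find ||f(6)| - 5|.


f(6) = 15
|15| = 15
|15 - 5| = 10

10


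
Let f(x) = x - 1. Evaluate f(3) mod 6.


f(3) = 2
2 mod 6 = 2

2


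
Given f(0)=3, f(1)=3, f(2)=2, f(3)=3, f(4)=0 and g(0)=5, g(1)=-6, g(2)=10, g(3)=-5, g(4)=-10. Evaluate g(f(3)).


-5


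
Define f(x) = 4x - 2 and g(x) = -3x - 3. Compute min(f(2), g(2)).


f(2) = 6
g(2) = -9
min = -9

-9


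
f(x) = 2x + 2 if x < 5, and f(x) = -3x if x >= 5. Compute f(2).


6


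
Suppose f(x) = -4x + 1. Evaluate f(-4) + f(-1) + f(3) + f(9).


f(-4) = 17
f(-1) = 5
f(3) = -11
f(9) = -35
Sum = -24

-24


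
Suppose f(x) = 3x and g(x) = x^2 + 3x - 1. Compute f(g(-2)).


g(-2) = -3
f(-3) = -9

-9


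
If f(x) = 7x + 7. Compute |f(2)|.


f(2) = 21
|21| = 21

21


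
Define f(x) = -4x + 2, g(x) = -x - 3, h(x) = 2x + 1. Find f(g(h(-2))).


h(-2) = -3
g(-3) = 0
f(0) = 2

2


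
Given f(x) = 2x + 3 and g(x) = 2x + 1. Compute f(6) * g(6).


f(6) = 15
g(6) = 13
Product = 195

195


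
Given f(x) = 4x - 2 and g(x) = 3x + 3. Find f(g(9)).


118


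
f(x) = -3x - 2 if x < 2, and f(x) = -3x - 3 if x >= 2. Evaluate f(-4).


-4 satisfies x < 2
f(-4) = 10

10


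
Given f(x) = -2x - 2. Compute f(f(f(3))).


f(3) = -8
f(-8) = 14
f(14) = -30

-30


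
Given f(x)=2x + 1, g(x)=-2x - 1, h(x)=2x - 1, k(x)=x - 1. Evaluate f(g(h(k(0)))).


11


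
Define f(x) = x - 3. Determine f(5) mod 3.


f(5) = 2
2 mod 3 = 2

2


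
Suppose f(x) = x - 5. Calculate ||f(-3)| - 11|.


f(-3) = -8
|-8| = 8
|8 - 11| = 3

3


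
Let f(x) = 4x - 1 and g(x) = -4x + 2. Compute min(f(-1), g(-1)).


f(-1) = -5
g(-1) = 6
min = -5

-5


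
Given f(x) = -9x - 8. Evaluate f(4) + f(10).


f(4) = -44
f(10) = -98
Sum = -142

-142


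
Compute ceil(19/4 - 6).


-1


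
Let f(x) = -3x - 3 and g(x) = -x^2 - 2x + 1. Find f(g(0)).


g(0) = 1
f(1) = -6

-6


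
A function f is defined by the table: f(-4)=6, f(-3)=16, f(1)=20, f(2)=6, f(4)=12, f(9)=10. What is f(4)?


Reading from the table at x = 4

12


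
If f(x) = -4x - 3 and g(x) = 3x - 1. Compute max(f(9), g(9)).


26


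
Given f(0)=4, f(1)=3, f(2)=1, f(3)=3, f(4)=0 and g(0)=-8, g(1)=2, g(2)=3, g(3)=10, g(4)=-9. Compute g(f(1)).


f(1) = 3
g(3) = 10

10


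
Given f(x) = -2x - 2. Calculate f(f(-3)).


f(-3) = 4
f(4) = -10

-10


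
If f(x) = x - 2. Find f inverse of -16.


Solve x - 2 = -16
x = (-16 + 2) / 1 = -14

-14


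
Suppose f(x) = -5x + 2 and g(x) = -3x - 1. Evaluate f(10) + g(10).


-79


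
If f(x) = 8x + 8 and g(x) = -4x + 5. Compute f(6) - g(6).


f(6) = 56
g(6) = -19
Difference = 75

75


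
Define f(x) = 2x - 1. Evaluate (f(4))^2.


f(4) = 7
(7)^2 = 49

49


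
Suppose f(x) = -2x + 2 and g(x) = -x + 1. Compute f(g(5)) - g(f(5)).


1


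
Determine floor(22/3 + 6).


13


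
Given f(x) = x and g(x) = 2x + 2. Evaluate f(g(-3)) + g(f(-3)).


f(g(-3)) = -4
g(f(-3)) = -4
Sum = -8

-8


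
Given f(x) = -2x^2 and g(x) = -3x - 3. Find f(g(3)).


g(3) = -12
f(-12) = (-2)*(-12)^2 = -288

-288


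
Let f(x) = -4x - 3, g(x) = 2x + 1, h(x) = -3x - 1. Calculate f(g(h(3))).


h(3) = -10
g(-10) = -19
f(-19) = 73

73


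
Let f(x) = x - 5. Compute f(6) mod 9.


f(6) = 1
1 mod 9 = 1

1


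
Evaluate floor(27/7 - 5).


27/7 = 3.8571
3.8571 - 5 = -1.1429
floor(-1.1429) = -2

-2


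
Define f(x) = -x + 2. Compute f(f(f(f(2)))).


f(2) = 0
f(0) = 2
f(2) = 0
f(0) = 2

2


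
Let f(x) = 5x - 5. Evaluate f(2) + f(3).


f(2) = 5
f(3) = 10
Sum = 15

15


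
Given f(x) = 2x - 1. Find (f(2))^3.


f(2) = 3
(3)^3 = 27

27


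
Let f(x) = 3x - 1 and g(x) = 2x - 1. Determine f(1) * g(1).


f(1) = 2
g(1) = 1
Product = 2

2


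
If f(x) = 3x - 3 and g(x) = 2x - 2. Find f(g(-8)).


g(-8) = -18
f(-18) = -57

-57


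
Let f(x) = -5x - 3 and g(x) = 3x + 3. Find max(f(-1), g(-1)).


f(-1) = 2
g(-1) = 0
max = 2

2


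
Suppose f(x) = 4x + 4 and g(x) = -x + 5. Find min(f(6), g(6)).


f(6) = 28
g(6) = -1
min = -1

-1


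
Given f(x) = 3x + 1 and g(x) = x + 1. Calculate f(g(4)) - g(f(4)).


f(g(4)) = 16
g(f(4)) = 14
Difference = 2

2


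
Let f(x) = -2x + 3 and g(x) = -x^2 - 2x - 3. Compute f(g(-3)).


15


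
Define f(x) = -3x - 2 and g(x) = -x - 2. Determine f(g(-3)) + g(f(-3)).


f(g(-3)) = -5
g(f(-3)) = -9
Sum = -14

-14


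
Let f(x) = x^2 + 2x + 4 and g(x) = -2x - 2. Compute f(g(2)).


g(2) = -6
f(-6) = 1*(-6)^2 + 2*(-6) + 4 = 28

28


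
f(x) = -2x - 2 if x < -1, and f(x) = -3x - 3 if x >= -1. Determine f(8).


8 satisfies x >= -1
f(8) = -27

-27


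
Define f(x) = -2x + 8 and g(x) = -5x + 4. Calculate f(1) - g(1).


f(1) = 6
g(1) = -1
Difference = 7

7


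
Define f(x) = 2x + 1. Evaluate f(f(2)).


f(2) = 5
f(5) = 11

11


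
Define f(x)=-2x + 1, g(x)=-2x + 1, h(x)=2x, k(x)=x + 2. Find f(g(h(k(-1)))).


k(-1) = 1
h(1) = 2
g(2) = -3
f(-3) = 7

7


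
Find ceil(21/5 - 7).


21/5 = 4.2
4.2 - 7 = -2.8
ceil(-2.8) = -2

-2


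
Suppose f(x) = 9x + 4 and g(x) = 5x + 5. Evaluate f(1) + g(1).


f(1) = 13
g(1) = 10
Sum = 23

23


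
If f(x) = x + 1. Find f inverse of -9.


Solve x + 1 = -9
x = (-9 - 1) / 1 = -10

-10


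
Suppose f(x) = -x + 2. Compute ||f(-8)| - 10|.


f(-8) = 10
|10| = 10
|10 - 10| = 0

0


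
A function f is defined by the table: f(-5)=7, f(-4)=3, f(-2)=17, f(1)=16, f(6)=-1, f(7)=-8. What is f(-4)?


Reading from the table at x = -4

3


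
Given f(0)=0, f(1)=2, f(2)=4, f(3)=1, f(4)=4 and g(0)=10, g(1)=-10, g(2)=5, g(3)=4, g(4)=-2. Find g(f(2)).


f(2) = 4
g(4) = -2

-2


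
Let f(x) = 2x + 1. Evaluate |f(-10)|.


19


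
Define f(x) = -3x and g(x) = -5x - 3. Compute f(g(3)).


g(3) = -18
f(-18) = 54

54


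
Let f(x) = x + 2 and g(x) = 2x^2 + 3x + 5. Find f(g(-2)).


g(-2) = 7
f(7) = 9

9


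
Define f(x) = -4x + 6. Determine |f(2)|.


f(2) = -2
|-2| = 2

2


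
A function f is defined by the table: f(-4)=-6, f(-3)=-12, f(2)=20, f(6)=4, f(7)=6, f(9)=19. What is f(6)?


Reading from the table at x = 6

4


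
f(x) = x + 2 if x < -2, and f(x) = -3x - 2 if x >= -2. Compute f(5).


5 satisfies x >= -2
f(5) = -17

-17


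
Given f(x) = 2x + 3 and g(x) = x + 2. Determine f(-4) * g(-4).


10


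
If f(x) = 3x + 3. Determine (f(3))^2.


f(3) = 12
(12)^2 = 144

144


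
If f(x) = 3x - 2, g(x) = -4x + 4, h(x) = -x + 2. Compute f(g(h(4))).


h(4) = -2
g(-2) = 12
f(12) = 34

34


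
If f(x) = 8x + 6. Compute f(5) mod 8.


f(5) = 46
46 mod 8 = 6

6


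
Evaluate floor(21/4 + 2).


21/4 = 5.25
5.25 + 2 = 7.25
floor(7.25) = 7

7


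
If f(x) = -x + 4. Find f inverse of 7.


Solve -x + 4 = 7
x = (7 - 4) / (-1) = -3

-3


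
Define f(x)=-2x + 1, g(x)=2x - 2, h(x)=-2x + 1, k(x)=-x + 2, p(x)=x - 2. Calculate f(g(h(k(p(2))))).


p(2) = 0
k(0) = 2
h(2) = -3
g(-3) = -8
f(-8) = 17

17


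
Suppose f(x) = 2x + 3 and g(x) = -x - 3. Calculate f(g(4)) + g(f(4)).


f(g(4)) = -11
g(f(4)) = -14
Sum = -25

-25


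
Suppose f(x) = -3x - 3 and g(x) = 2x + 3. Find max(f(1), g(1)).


f(1) = -6
g(1) = 5
max = 5

5


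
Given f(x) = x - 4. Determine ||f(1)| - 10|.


7


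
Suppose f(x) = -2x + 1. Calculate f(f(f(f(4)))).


f(4) = -7
f(-7) = 15
f(15) = -29
f(-29) = 59

59


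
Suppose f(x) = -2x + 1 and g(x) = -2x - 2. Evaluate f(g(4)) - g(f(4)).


f(g(4)) = 21
g(f(4)) = 12
Difference = 9

9


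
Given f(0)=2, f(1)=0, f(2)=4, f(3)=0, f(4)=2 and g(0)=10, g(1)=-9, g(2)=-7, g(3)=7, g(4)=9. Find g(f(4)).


f(4) = 2
g(2) = -7

-7


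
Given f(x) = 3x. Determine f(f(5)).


f(5) = 15
f(15) = 45

45


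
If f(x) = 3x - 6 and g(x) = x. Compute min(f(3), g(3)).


f(3) = 3
g(3) = 3
min = 3

3


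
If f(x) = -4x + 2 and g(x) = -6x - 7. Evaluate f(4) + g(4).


f(4) = -14
g(4) = -31
Sum = -45

-45


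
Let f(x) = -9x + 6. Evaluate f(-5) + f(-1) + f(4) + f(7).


f(-5) = 51
f(-1) = 15
f(4) = -30
f(7) = -57
Sum = -21

-21


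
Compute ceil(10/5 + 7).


10/5 = 2
2 + 7 = 9
ceil(9) = 9

9


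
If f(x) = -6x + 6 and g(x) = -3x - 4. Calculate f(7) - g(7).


f(7) = -36
g(7) = -25
Difference = -11

-11


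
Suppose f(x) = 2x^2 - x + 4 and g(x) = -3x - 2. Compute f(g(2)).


g(2) = -8
f(-8) = 2*(-8)^2 - 1*(-8) + 4 = 140

140


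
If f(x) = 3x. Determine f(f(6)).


54


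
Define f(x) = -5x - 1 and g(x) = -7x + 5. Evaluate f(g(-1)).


g(-1) = 12
f(12) = -61

-61


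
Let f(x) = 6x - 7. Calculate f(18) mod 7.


f(18) = 101
101 mod 7 = 3

3


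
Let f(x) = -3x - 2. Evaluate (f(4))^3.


f(4) = -14
(-14)^3 = -2744

-2744


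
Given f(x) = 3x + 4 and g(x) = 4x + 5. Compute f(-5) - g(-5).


f(-5) = -11
g(-5) = -15
Difference = 4

4


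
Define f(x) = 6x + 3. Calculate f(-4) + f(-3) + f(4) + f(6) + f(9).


f(-4) = -21
f(-3) = -15
f(4) = 27
f(6) = 39
f(9) = 57
Sum = 87

87


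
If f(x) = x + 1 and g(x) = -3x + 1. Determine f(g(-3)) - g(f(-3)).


f(g(-3)) = 11
g(f(-3)) = 7
Difference = 4

4


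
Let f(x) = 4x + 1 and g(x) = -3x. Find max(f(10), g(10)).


f(10) = 41
g(10) = -30
max = 41

41


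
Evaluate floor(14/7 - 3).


14/7 = 2
2 - 3 = -1
floor(-1) = -1

-1


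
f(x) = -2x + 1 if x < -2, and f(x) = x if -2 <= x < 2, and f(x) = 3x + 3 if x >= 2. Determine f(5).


5 satisfies x >= 2
f(5) = 18

18


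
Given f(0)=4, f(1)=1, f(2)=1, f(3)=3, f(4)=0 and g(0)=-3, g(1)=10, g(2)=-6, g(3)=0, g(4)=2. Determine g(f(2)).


f(2) = 1
g(1) = 10

10


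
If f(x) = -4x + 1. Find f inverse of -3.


Solve -4x + 1 = -3
x = (-3 - 1) / (-4) = 1

1


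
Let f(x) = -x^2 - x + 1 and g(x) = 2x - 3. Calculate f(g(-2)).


g(-2) = -7
f(-7) = (-1)*(-7)^2 - 1*(-7) + 1 = -41

-41


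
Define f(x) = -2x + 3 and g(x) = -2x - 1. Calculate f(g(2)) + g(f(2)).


f(g(2)) = 13
g(f(2)) = 1
Sum = 14

14


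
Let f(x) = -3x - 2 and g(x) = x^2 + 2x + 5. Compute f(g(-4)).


-41


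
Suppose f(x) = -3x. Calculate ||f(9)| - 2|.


25


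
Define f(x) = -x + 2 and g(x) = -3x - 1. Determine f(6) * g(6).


f(6) = -4
g(6) = -19
Product = 76

76


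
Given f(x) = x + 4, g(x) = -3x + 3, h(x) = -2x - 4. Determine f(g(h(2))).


h(2) = -8
g(-8) = 27
f(27) = 31

31


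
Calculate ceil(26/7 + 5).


26/7 = 3.7143
3.7143 + 5 = 8.7143
ceil(8.7143) = 9

9


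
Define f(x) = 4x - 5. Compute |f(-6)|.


f(-6) = -29
|-29| = 29

29


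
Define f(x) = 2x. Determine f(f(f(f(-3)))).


f(-3) = -6
f(-6) = -12
f(-12) = -24
f(-24) = -48

-48


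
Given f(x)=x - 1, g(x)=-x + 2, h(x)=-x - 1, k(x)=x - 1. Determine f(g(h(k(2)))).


k(2) = 1
h(1) = -2
g(-2) = 4
f(4) = 3

3


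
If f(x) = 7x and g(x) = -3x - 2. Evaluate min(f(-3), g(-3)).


f(-3) = -21
g(-3) = 7
min = -21

-21


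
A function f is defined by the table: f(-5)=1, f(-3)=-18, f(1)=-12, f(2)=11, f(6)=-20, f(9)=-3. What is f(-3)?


-18


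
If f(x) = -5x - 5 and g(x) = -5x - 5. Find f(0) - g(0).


0


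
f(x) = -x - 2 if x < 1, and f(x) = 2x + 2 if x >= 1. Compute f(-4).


2


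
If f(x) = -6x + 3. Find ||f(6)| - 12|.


f(6) = -33
|-33| = 33
|33 - 12| = 21

21


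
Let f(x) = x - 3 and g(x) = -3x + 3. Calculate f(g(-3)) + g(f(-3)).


f(g(-3)) = 9
g(f(-3)) = 21
Sum = 30

30


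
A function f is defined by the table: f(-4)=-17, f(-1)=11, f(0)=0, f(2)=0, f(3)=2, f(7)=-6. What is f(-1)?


Reading from the table at x = -1

11


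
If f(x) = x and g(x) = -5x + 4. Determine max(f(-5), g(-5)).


29


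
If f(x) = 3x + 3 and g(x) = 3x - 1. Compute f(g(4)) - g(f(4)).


f(g(4)) = 36
g(f(4)) = 44
Difference = -8

-8


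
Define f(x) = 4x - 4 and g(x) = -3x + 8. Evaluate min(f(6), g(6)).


f(6) = 20
g(6) = -10
min = -10

-10


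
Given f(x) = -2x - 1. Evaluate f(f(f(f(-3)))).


-43


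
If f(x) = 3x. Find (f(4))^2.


f(4) = 12
(12)^2 = 144

144


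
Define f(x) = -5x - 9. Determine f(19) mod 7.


f(19) = -104
-104 mod 7 = 1

1


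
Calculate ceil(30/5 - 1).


5


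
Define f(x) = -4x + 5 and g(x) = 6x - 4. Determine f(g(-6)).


g(-6) = -40
f(-40) = 165

165


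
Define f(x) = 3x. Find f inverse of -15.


Solve 3x = -15
x = (-15) / 3 = -5

-5


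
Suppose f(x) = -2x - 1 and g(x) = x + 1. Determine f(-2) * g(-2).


f(-2) = 3
g(-2) = -1
Product = -3

-3


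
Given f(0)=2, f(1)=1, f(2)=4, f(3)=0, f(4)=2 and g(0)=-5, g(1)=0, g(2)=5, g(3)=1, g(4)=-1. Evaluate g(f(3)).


f(3) = 0
g(0) = -5

-5


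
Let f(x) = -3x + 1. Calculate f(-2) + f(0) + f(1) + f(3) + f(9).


f(-2) = 7
f(0) = 1
f(1) = -2
f(3) = -8
f(9) = -26
Sum = -28

-28


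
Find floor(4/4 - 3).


4/4 = 1
1 - 3 = -2
floor(-2) = -2

-2


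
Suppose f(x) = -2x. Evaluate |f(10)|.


f(10) = -20
|-20| = 20

20


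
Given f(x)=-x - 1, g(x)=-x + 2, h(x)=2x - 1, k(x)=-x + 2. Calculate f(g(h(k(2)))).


k(2) = 0
h(0) = -1
g(-1) = 3
f(3) = -4

-4


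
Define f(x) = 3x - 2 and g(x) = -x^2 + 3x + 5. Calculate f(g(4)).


g(4) = 1
f(1) = 1

1


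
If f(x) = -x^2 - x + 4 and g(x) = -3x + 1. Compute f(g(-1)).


-16


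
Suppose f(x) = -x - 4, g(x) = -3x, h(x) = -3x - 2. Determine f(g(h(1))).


h(1) = -5
g(-5) = 15
f(15) = -19

-19


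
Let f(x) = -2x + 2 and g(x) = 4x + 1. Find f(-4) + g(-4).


f(-4) = 10
g(-4) = -15
Sum = -5

-5


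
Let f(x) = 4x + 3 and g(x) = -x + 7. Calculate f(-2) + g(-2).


f(-2) = -5
g(-2) = 9
Sum = 4

4


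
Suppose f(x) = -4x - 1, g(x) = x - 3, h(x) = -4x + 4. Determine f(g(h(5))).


75


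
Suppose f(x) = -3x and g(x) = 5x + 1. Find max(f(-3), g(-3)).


f(-3) = 9
g(-3) = -14
max = 9

9


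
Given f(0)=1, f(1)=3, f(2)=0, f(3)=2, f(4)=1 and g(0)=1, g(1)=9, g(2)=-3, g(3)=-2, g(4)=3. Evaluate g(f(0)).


f(0) = 1
g(1) = 9

9


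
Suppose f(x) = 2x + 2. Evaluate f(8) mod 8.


f(8) = 18
18 mod 8 = 2

2


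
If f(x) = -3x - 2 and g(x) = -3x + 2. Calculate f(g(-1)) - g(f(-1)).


-16


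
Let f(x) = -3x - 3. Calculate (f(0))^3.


f(0) = -3
(-3)^3 = -27

-27


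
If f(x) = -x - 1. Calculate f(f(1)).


f(1) = -2
f(-2) = 1

1


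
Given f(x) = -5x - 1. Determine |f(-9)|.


f(-9) = 44
|44| = 44

44


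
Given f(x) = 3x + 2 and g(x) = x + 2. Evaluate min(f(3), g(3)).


f(3) = 11
g(3) = 5
min = 5

5


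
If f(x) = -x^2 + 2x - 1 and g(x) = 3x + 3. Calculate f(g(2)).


g(2) = 9
f(9) = (-1)*(9)^2 + 2*(9) - 1 = -64

-64


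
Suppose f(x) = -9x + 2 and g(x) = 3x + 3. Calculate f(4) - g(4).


f(4) = -34
g(4) = 15
Difference = -49

-49


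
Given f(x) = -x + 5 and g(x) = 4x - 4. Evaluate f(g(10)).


g(10) = 36
f(36) = -31

-31


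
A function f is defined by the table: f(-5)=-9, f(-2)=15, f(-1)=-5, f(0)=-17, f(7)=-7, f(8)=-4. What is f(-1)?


-5


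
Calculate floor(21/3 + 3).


21/3 = 7
7 + 3 = 10
floor(10) = 10

10


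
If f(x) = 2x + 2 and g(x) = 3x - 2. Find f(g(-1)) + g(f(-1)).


f(g(-1)) = -8
g(f(-1)) = -2
Sum = -10

-10


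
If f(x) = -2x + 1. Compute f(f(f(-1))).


f(-1) = 3
f(3) = -5
f(-5) = 11

11


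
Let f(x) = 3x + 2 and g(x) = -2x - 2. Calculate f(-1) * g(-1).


f(-1) = -1
g(-1) = 0
Product = 0

0


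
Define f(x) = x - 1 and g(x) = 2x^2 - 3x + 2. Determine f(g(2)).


g(2) = 4
f(4) = 3

3


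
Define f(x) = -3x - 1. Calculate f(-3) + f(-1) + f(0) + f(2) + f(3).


-8


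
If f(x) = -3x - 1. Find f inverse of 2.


Solve -3x - 1 = 2
x = (2 + 1) / (-3) = -1

-1


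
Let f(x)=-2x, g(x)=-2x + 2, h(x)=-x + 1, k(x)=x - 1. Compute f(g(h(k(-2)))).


k(-2) = -3
h(-3) = 4
g(4) = -6
f(-6) = 12

12


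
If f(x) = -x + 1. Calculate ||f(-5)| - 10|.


f(-5) = 6
|6| = 6
|6 - 10| = 4

4


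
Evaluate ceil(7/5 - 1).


7/5 = 1.4
1.4 - 1 = 0.4
ceil(0.4) = 1

1


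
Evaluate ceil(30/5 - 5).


1


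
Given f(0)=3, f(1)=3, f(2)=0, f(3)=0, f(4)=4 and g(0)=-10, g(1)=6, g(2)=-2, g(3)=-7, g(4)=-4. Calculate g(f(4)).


f(4) = 4
g(4) = -4

-4


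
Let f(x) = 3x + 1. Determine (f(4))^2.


f(4) = 13
(13)^2 = 169

169


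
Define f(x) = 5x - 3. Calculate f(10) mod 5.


f(10) = 47
47 mod 5 = 2

2


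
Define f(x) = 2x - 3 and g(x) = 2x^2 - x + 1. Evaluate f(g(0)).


g(0) = 1
f(1) = -1

-1


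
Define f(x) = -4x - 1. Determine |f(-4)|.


f(-4) = 15
|15| = 15

15


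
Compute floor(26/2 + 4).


26/2 = 13
13 + 4 = 17
floor(17) = 17

17


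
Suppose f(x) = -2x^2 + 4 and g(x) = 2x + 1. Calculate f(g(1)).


g(1) = 3
f(3) = (-2)*(3)^2 + 4 = -14

-14


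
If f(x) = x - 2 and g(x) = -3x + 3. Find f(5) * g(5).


f(5) = 3
g(5) = -12
Product = -36

-36


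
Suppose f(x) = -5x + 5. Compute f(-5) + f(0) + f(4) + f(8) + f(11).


f(-5) = 30
f(0) = 5
f(4) = -15
f(8) = -35
f(11) = -50
Sum = -65

-65


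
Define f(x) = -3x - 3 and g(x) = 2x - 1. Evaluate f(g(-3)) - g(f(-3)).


f(g(-3)) = 18
g(f(-3)) = 11
Difference = 7

7


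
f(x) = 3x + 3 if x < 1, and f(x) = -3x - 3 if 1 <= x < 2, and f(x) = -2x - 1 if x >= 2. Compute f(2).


2 satisfies x >= 2
f(2) = -5

-5


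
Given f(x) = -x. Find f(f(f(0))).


f(0) = 0
f(0) = 0
f(0) = 0

0


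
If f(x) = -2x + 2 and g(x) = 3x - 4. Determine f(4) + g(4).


f(4) = -6
g(4) = 8
Sum = 2

2


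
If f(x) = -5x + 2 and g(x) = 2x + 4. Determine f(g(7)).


g(7) = 18
f(18) = -88

-88


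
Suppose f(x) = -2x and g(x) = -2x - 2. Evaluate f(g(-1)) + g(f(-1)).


f(g(-1)) = 0
g(f(-1)) = -6
Sum = -6

-6


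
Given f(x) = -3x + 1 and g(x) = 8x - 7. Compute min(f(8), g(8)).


f(8) = -23
g(8) = 57
min = -23

-23


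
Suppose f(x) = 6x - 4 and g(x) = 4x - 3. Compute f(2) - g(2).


3


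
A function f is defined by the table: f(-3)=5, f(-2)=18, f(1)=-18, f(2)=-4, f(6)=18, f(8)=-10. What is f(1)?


Reading from the table at x = 1

-18


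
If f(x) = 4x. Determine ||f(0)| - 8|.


8


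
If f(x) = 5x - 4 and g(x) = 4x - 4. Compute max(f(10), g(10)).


46


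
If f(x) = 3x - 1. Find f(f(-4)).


f(-4) = -13
f(-13) = -40

-40


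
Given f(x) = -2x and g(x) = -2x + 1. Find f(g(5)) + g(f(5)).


f(g(5)) = 18
g(f(5)) = 21
Sum = 39

39


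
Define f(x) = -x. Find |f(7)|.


f(7) = -7
|-7| = 7

7


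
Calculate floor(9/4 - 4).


9/4 = 2.25
2.25 - 4 = -1.75
floor(-1.75) = -2

-2


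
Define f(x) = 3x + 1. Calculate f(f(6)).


f(6) = 19
f(19) = 58

58


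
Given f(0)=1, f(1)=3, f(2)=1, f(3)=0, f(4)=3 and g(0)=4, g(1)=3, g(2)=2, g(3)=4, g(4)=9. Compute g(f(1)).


4


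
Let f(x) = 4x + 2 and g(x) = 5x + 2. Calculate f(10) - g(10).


f(10) = 42
g(10) = 52
Difference = -10

-10


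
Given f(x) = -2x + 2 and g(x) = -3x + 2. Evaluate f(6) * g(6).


f(6) = -10
g(6) = -16
Product = 160

160


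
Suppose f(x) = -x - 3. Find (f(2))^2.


f(2) = -5
(-5)^2 = 25

25


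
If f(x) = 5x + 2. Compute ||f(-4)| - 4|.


f(-4) = -18
|-18| = 18
|18 - 4| = 14

14


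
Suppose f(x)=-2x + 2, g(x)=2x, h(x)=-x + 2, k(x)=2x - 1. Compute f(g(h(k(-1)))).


k(-1) = -3
h(-3) = 5
g(5) = 10
f(10) = -18

-18


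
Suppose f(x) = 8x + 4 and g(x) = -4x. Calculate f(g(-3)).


g(-3) = 12
f(12) = 100

100


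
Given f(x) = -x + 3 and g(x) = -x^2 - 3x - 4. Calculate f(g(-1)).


g(-1) = -2
f(-2) = 5

5


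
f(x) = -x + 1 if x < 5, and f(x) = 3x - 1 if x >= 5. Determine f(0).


0 satisfies x < 5
f(0) = 1

1


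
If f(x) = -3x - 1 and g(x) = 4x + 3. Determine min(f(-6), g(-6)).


f(-6) = 17
g(-6) = -21
min = -21

-21


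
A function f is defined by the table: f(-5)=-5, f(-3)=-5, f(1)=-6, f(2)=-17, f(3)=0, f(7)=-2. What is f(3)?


0


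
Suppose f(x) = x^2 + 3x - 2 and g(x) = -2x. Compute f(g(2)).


g(2) = -4
f(-4) = 1*(-4)^2 + 3*(-4) - 2 = 2

2


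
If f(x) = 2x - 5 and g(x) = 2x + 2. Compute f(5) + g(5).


17


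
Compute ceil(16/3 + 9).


16/3 = 5.3333
5.3333 + 9 = 14.3333
ceil(14.3333) = 15

15


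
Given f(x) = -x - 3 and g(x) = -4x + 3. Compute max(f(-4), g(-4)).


f(-4) = 1
g(-4) = 19
max = 19

19


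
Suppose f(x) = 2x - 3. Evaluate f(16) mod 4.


f(16) = 29
29 mod 4 = 1

1
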